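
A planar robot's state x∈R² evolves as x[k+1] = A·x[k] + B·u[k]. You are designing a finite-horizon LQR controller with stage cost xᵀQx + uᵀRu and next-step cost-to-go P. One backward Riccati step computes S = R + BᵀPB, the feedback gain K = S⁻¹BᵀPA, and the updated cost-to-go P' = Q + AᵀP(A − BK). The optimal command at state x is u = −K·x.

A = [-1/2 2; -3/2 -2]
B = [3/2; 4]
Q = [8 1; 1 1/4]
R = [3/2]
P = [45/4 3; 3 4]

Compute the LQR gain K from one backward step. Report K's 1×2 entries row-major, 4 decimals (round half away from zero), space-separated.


BᵀP = [28.8750 20.5000]
S = R + BᵀPB = [3/2] + [125.3125] = [126.8125]
BᵀPA = [-45.1875 16.7500]
K = S⁻¹·BᵀPA = [-0.3563 0.1321]
A−BK = [0.0345 1.8019; -0.0747 -2.5283]
AᵀP(A−BK) = [0.2107 0.7186; 0.7186 34.7876]
P' = Q + AᵀP(A−BK) = [8.2107 1.7186; 1.7186 35.0376]
tr(P') = 43.2483

-0.3563 0.1321


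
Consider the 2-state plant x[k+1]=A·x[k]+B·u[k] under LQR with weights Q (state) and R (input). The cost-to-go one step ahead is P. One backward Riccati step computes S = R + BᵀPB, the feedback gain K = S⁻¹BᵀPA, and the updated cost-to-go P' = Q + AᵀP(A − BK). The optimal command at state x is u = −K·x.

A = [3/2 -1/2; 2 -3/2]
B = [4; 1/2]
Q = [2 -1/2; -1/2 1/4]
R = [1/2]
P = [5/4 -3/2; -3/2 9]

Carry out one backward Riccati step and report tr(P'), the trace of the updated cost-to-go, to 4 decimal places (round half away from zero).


49.6940

BᵀP = [4.2500 -1.5000]
S = R + BᵀPB = [1/2] + [16.2500] = [16.7500]
BᵀPA = [3.3750 0.1250]
K = S⁻¹·BᵀPA = [0.2015 0.0075]
A−BK = [0.6940 -0.5299; 1.8993 -1.5037]
AᵀP(A−BK) = [29.1325 -23.0877; -23.0877 18.3116]
P' = Q + AᵀP(A−BK) = [31.1325 -23.5877; -23.5877 18.5616]
tr(P') = 49.6940


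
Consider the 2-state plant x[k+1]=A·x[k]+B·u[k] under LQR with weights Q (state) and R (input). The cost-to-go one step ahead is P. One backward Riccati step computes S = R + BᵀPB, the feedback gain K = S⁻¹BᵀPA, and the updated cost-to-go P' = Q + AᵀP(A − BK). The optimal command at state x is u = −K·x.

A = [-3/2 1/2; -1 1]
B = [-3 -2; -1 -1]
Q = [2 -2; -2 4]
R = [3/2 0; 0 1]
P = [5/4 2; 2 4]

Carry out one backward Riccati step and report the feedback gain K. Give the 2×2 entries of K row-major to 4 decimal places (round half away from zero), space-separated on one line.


0.3281 -0.2059 0.4276 -0.3235

BᵀP = [-5.7500 -10.0000; -4.5000 -8.0000]
S = R + BᵀPB = [3/2 0; 0 1] + [27.2500 21.5000; 21.5000 17.0000] = [28.7500 21.5000; 21.5000 18.0000]
BᵀPA = [18.6250 -12.8750; 14.7500 -10.2500]
K = S⁻¹·BᵀPA = [0.3281 -0.2059; 0.4276 -0.3235]
A−BK = [0.3394 -0.7647; -0.2443 0.4706]
AᵀP(A−BK) = [0.3954 -0.3309; -0.3309 0.3456]
P' = Q + AᵀP(A−BK) = [2.3954 -2.3309; -2.3309 4.3456]
tr(P') = 6.7410


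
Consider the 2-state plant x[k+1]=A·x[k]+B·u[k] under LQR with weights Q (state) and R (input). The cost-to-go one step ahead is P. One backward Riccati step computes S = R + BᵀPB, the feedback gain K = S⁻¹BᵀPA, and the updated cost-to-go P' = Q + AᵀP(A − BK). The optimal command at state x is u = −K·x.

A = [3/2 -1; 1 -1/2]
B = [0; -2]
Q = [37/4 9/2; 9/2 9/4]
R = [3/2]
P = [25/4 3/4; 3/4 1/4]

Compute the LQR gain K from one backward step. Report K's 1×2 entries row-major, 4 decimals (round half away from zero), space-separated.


BᵀP = [-1.5000 -0.5000]
S = R + BᵀPB = [3/2] + [1.0000] = [2.5000]
BᵀPA = [-2.7500 1.7500]
K = S⁻¹·BᵀPA = [-1.1000 0.7000]
A−BK = [1.5000 -1.0000; -1.2000 0.9000]
AᵀP(A−BK) = [13.5375 -8.8875; -8.8875 5.8375]
P' = Q + AᵀP(A−BK) = [22.7875 -4.3875; -4.3875 8.0875]
tr(P') = 30.8750

-1.1000 0.7000


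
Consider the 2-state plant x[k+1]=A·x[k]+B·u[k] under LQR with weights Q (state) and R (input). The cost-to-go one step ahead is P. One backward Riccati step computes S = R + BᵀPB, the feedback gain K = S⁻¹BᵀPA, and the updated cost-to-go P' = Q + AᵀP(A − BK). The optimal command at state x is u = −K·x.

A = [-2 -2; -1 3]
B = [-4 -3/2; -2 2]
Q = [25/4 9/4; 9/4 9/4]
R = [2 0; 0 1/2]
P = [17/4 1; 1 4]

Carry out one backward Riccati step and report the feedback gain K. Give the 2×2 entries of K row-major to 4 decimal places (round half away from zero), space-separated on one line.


BᵀP = [-19.0000 -12.0000; -4.3750 6.5000]
S = R + BᵀPB = [2 0; 0 1/2] + [100.0000 4.5000; 4.5000 19.5625] = [102.0000 4.5000; 4.5000 20.0625]
BᵀPA = [50.0000 2.0000; 2.2500 28.2500]
K = S⁻¹·BᵀPA = [0.4901 -0.0429; 0.0022 1.4177]
A−BK = [-0.0363 -0.0452; -0.0242 0.0787]
AᵀP(A−BK) = [0.4901 -0.0429; -0.0429 1.0350]
P' = Q + AᵀP(A−BK) = [6.7401 2.2071; 2.2071 3.2850]
tr(P') = 10.0251

0.4901 -0.0429 0.0022 1.4177


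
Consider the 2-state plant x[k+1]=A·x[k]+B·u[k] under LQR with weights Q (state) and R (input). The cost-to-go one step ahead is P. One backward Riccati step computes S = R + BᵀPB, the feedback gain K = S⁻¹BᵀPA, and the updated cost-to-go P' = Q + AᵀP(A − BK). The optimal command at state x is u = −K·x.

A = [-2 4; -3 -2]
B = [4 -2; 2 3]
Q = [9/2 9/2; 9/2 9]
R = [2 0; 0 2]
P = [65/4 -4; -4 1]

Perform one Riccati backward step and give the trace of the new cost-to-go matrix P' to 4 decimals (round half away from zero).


15.8596

BᵀP = [57.0000 -14.0000; -44.5000 11.0000]
S = R + BᵀPB = [2 0; 0 2] + [200.0000 -156.0000; -156.0000 122.0000] = [202.0000 -156.0000; -156.0000 124.0000]
BᵀPA = [-72.0000 256.0000; 56.0000 -200.0000]
K = S⁻¹·BᵀPA = [-0.2697 0.7640; 0.1124 -0.6517]
A−BK = [-0.6966 -0.3596; -2.7978 -1.5730]
AᵀP(A−BK) = [0.2921 -0.4944; -0.4944 2.0674]
P' = Q + AᵀP(A−BK) = [4.7921 4.0056; 4.0056 11.0674]
tr(P') = 15.8596


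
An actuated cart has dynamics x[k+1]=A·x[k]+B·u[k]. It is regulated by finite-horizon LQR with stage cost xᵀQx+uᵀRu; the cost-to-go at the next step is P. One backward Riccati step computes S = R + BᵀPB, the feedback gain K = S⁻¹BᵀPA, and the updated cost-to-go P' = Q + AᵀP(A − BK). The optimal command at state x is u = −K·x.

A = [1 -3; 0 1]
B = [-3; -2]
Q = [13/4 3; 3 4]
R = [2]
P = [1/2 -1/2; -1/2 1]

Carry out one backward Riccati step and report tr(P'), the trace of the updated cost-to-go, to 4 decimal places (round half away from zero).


BᵀP = [-0.5000 -0.5000]
S = R + BᵀPB = [2] + [2.5000] = [4.5000]
BᵀPA = [-0.5000 1.0000]
K = S⁻¹·BᵀPA = [-0.1111 0.2222]
A−BK = [0.6667 -2.3333; -0.2222 1.4444]
AᵀP(A−BK) = [0.4444 -1.8889; -1.8889 8.2778]
P' = Q + AᵀP(A−BK) = [3.6944 1.1111; 1.1111 12.2778]
tr(P') = 15.9722

15.9722


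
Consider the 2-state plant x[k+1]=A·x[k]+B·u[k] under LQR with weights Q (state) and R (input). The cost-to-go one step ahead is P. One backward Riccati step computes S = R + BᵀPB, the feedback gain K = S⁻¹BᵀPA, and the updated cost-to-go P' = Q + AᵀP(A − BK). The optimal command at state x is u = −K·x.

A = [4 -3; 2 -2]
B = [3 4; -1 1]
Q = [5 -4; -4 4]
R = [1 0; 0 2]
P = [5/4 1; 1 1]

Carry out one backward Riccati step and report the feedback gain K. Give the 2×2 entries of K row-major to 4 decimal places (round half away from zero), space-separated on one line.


BᵀP = [2.7500 2.0000; 6.0000 5.0000]
S = R + BᵀPB = [1 0; 0 2] + [6.2500 13.0000; 13.0000 29.0000] = [7.2500 13.0000; 13.0000 31.0000]
BᵀPA = [15.0000 -12.2500; 34.0000 -28.0000]
K = S⁻¹·BᵀPA = [0.4126 -0.2825; 0.9238 -0.7848]
A−BK = [-0.9327 0.9865; 1.4888 -1.4978]
AᵀP(A−BK) = [2.4036 -2.0807; -2.0807 1.8161]
P' = Q + AᵀP(A−BK) = [7.4036 -6.0807; -6.0807 5.8161]
tr(P') = 13.2197

0.4126 -0.2825 0.9238 -0.7848


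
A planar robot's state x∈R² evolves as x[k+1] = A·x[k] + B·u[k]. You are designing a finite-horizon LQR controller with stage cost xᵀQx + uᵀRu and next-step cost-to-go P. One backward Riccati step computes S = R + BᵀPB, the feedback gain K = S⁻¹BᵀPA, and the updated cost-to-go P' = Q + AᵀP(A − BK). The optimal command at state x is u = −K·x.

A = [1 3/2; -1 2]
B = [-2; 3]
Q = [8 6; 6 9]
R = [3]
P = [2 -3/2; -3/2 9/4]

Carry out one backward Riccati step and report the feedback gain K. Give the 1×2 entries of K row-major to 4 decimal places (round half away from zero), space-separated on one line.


BᵀP = [-8.5000 9.7500]
S = R + BᵀPB = [3] + [46.2500] = [49.2500]
BᵀPA = [-18.2500 6.7500]
K = S⁻¹·BᵀPA = [-0.3706 0.1371]
A−BK = [0.2589 1.7741; 0.1117 1.5888]
AᵀP(A−BK) = [0.4873 0.2513; 0.2513 3.5749]
P' = Q + AᵀP(A−BK) = [8.4873 6.2513; 6.2513 12.5749]
tr(P') = 21.0622

-0.3706 0.1371


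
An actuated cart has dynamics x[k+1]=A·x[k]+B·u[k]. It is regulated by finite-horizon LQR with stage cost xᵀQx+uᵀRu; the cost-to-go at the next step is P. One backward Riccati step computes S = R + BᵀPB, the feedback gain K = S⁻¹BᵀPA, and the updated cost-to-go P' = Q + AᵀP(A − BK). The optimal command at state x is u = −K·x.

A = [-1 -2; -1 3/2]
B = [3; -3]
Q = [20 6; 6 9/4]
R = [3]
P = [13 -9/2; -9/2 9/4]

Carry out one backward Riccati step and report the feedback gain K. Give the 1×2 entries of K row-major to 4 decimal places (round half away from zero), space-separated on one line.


-0.1458 -0.6119

BᵀP = [52.5000 -20.2500]
S = R + BᵀPB = [3] + [218.2500] = [221.2500]
BᵀPA = [-32.2500 -135.3750]
K = S⁻¹·BᵀPA = [-0.1458 -0.6119]
A−BK = [-0.5627 -0.1644; -1.4373 -0.3356]
AᵀP(A−BK) = [1.5492 0.6424; 0.6424 1.2314]
P' = Q + AᵀP(A−BK) = [21.5492 6.6424; 6.6424 3.4814]
tr(P') = 25.0305


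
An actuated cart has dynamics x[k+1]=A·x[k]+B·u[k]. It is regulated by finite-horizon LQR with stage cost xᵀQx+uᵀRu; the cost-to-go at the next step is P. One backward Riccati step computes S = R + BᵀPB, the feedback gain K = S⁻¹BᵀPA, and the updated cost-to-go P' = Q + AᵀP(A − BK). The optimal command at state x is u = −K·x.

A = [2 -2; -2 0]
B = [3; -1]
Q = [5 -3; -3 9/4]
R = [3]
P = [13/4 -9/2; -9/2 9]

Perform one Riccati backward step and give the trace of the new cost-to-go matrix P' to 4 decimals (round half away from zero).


BᵀP = [14.2500 -22.5000]
S = R + BᵀPB = [3] + [65.2500] = [68.2500]
BᵀPA = [73.5000 -28.5000]
K = S⁻¹·BᵀPA = [1.0769 -0.4176]
A−BK = [-1.2308 -0.7473; -0.9231 -0.4176]
AᵀP(A−BK) = [5.8462 -0.3077; -0.3077 1.0989]
P' = Q + AᵀP(A−BK) = [10.8462 -3.3077; -3.3077 3.3489]
tr(P') = 14.1951

14.1951


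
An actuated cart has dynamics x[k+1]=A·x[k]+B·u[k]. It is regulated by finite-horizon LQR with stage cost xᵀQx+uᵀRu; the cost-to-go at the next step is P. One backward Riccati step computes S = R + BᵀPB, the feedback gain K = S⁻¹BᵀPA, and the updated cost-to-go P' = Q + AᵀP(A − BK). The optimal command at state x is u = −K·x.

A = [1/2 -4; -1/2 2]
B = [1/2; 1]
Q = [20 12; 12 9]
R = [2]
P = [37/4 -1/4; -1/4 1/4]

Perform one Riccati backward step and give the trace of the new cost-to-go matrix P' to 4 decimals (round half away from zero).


114.4529

BᵀP = [4.3750 0.1250]
S = R + BᵀPB = [2] + [2.3125] = [4.3125]
BᵀPA = [2.1250 -17.2500]
K = S⁻¹·BᵀPA = [0.4928 -4.0000]
A−BK = [0.2536 -2.0000; -0.9928 6.0000]
AᵀP(A−BK) = [1.4529 -11.0000; -11.0000 84.0000]
P' = Q + AᵀP(A−BK) = [21.4529 1.0000; 1.0000 93.0000]
tr(P') = 114.4529


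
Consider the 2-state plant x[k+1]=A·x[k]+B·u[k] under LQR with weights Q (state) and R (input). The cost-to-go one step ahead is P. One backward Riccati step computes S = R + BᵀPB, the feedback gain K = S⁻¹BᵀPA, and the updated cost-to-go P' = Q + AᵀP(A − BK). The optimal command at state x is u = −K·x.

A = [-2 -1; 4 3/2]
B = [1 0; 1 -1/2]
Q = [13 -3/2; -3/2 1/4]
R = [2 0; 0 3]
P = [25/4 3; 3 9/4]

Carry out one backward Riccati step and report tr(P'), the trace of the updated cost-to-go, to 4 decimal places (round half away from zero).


27.6303

BᵀP = [9.2500 5.2500; -1.5000 -1.1250]
S = R + BᵀPB = [2 0; 0 3] + [14.5000 -2.6250; -2.6250 0.5625] = [16.5000 -2.6250; -2.6250 3.5625]
BᵀPA = [2.5000 -1.3750; -1.5000 -0.1875]
K = S⁻¹·BᵀPA = [0.0958 -0.1039; -0.3505 -0.1292]
A−BK = [-2.0958 -0.8961; 3.7290 1.5393]
AᵀP(A−BK) = [12.2349 5.0659; 5.0659 2.1454]
P' = Q + AᵀP(A−BK) = [25.2349 3.5659; 3.5659 2.3954]
tr(P') = 27.6303


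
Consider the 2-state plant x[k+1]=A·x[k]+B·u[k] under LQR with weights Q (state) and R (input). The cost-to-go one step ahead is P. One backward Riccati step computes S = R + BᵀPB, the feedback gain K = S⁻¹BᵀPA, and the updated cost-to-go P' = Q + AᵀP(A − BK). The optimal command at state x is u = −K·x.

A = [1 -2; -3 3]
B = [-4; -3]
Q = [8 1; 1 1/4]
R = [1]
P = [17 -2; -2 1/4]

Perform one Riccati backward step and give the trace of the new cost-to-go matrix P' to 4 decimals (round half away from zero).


BᵀP = [-62.0000 7.2500]
S = R + BᵀPB = [1] + [226.2500] = [227.2500]
BᵀPA = [-83.7500 145.7500]
K = S⁻¹·BᵀPA = [-0.3685 0.6414]
A−BK = [-0.4741 0.5655; -4.1056 4.9241]
AᵀP(A−BK) = [0.3850 -0.5358; -0.5358 0.7712]
P' = Q + AᵀP(A−BK) = [8.3850 0.4642; 0.4642 1.0212]
tr(P') = 9.4062

9.4062


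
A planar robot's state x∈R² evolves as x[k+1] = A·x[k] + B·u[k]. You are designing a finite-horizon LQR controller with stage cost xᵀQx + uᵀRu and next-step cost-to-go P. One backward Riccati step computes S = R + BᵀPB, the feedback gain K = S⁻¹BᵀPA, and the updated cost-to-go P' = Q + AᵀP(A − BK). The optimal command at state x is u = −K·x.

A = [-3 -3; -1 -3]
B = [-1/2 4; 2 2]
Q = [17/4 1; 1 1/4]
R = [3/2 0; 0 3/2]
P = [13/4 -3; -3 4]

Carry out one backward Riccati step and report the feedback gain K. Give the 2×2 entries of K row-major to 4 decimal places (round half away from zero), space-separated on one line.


BᵀP = [-7.6250 9.5000; 7.0000 -4.0000]
S = R + BᵀPB = [3/2 0; 0 3/2] + [22.8125 -11.5000; -11.5000 20.0000] = [24.3125 -11.5000; -11.5000 21.5000]
BᵀPA = [13.3750 -5.6250; -17.0000 -9.0000]
K = S⁻¹·BᵀPA = [0.2358 -0.5748; -0.6646 -0.7261]
A−BK = [-0.2238 -0.3832; -0.1424 -0.3983]
AᵀP(A−BK) = [0.7986 0.5950; 0.5950 1.4824]
P' = Q + AᵀP(A−BK) = [5.0486 1.5950; 1.5950 1.7324]
tr(P') = 6.7809

0.2358 -0.5748 -0.6646 -0.7261


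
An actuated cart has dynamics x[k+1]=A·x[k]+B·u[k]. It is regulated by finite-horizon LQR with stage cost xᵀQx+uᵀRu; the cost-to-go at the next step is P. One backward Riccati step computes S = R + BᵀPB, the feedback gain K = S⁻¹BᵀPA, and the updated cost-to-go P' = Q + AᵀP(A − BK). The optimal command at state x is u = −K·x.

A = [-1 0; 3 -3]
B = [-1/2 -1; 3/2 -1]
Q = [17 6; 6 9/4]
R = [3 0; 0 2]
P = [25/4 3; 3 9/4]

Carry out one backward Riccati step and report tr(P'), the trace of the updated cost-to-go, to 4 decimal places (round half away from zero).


BᵀP = [1.3750 1.8750; -9.2500 -5.2500]
S = R + BᵀPB = [3 0; 0 2] + [2.1250 -3.2500; -3.2500 14.5000] = [5.1250 -3.2500; -3.2500 16.5000]
BᵀPA = [4.2500 -5.6250; -6.5000 15.7500]
K = S⁻¹·BᵀPA = [0.6622 -0.5625; -0.2635 0.8438]
A−BK = [-0.9324 0.5625; 1.7432 -1.3125]
AᵀP(A−BK) = [3.9730 -3.3750; -3.3750 3.7969]
P' = Q + AᵀP(A−BK) = [20.9730 2.6250; 2.6250 6.0469]
tr(P') = 27.0198

27.0198


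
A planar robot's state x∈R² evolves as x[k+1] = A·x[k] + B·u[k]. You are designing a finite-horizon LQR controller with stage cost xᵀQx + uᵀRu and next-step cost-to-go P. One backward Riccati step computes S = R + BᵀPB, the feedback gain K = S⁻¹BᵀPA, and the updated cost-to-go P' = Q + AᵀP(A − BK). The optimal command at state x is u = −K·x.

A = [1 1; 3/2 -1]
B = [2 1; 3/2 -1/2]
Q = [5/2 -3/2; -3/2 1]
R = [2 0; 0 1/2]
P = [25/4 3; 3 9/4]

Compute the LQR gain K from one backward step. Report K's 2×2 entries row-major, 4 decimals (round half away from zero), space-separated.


BᵀP = [17.0000 9.3750; 4.7500 1.8750]
S = R + BᵀPB = [2 0; 0 1/2] + [48.0625 12.3125; 12.3125 3.8125] = [50.0625 12.3125; 12.3125 4.3125]
BᵀPA = [31.0625 7.6250; 7.5625 2.8750]
K = S⁻¹·BᵀPA = [0.6352 -0.0391; -0.0600 0.7784]
A−BK = [-0.2104 0.2999; 0.5171 -0.5521]
AᵀP(A−BK) = [1.0344 -0.2961; -0.2961 0.5605]
P' = Q + AᵀP(A−BK) = [3.5344 -1.7961; -1.7961 1.5605]
tr(P') = 5.0949

0.6352 -0.0391 -0.0600 0.7784


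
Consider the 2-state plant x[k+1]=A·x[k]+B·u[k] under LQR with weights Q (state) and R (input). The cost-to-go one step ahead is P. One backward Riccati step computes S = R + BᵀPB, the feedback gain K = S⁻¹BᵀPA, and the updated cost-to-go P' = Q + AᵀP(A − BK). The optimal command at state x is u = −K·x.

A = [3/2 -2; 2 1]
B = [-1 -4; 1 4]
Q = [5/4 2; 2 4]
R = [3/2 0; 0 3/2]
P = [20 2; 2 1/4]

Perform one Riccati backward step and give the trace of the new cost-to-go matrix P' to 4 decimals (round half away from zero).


6.7644

BᵀP = [-18.0000 -1.7500; -72.0000 -7.0000]
S = R + BᵀPB = [3/2 0; 0 3/2] + [16.2500 65.0000; 65.0000 260.0000] = [17.7500 65.0000; 65.0000 261.5000]
BᵀPA = [-30.5000 34.2500; -122.0000 137.0000]
K = S⁻¹·BᵀPA = [-0.1098 0.1233; -0.4392 0.4932]
A−BK = [-0.3668 0.0963; 3.8668 -1.0963]
AᵀP(A−BK) = [1.0630 -0.5626; -0.5626 0.4514]
P' = Q + AᵀP(A−BK) = [2.3130 1.4374; 1.4374 4.4514]
tr(P') = 6.7644


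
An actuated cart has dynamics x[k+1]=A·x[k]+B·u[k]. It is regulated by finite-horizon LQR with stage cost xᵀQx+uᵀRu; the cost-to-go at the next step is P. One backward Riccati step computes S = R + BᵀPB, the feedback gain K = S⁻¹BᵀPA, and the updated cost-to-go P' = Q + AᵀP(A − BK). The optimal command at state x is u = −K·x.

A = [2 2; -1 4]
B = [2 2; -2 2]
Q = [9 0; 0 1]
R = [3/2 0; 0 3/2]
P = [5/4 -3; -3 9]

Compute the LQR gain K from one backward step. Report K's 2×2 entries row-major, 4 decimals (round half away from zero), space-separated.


0.6295 -0.7075 0.0279 1.0306

BᵀP = [8.5000 -24.0000; -3.5000 12.0000]
S = R + BᵀPB = [3/2 0; 0 3/2] + [65.0000 -31.0000; -31.0000 17.0000] = [66.5000 -31.0000; -31.0000 18.5000]
BᵀPA = [41.0000 -79.0000; -19.0000 41.0000]
K = S⁻¹·BᵀPA = [0.6295 -0.7075; 0.0279 1.0306]
A−BK = [0.6852 1.3538; 0.2033 0.5237]
AᵀP(A−BK) = [0.7187 -0.4095; -0.4095 2.8496]
P' = Q + AᵀP(A−BK) = [9.7187 -0.4095; -0.4095 3.8496]
tr(P') = 13.5682


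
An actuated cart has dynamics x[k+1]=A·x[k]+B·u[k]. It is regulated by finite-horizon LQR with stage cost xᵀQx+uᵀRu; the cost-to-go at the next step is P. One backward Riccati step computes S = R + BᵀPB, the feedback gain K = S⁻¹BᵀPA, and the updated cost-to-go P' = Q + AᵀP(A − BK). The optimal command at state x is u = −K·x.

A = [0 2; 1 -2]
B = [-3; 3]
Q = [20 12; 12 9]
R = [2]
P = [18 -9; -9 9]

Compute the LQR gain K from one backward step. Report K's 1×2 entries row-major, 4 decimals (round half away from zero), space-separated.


0.1327 -0.6634

BᵀP = [-81.0000 54.0000]
S = R + BᵀPB = [2] + [405.0000] = [407.0000]
BᵀPA = [54.0000 -270.0000]
K = S⁻¹·BᵀPA = [0.1327 -0.6634]
A−BK = [0.3980 0.0098; 0.6020 -0.0098]
AᵀP(A−BK) = [1.8354 -0.1769; -0.1769 0.8845]
P' = Q + AᵀP(A−BK) = [21.8354 11.8231; 11.8231 9.8845]
tr(P') = 31.7199


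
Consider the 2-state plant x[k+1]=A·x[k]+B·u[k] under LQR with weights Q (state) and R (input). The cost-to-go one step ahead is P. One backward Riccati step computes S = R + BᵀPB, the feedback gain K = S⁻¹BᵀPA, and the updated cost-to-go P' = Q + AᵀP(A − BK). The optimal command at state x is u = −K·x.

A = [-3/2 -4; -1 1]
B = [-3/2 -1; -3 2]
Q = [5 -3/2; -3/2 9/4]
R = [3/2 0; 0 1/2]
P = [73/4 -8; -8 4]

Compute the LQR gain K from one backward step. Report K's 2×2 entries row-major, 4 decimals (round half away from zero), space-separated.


0.5122 0.9018 0.5041 2.2465

BᵀP = [-3.3750 0.0000; -34.2500 16.0000]
S = R + BᵀPB = [3/2 0; 0 1/2] + [5.0625 3.3750; 3.3750 66.2500] = [6.5625 3.3750; 3.3750 66.7500]
BᵀPA = [5.0625 13.5000; 35.3750 153.0000]
K = S⁻¹·BᵀPA = [0.5122 0.9018; 0.5041 2.2465]
A−BK = [-0.2276 -0.4008; -0.4715 -0.7877]
AᵀP(A−BK) = [0.6382 1.4634; 1.4634 4.1055]
P' = Q + AᵀP(A−BK) = [5.6382 -0.0366; -0.0366 6.3555]
tr(P') = 11.9937


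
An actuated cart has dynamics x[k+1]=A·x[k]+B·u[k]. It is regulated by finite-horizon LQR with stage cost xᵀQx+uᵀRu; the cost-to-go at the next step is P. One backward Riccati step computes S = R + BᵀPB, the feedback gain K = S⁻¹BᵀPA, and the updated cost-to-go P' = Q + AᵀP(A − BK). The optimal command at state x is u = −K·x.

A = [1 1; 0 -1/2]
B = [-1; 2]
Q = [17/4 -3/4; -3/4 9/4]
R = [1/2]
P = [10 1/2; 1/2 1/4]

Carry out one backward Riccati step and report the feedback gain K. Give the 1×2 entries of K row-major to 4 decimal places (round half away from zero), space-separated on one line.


-0.9474 -0.9474

BᵀP = [-9.0000 0.0000]
S = R + BᵀPB = [1/2] + [9.0000] = [9.5000]
BᵀPA = [-9.0000 -9.0000]
K = S⁻¹·BᵀPA = [-0.9474 -0.9474]
A−BK = [0.0526 0.0526; 1.8947 1.3947]
AᵀP(A−BK) = [1.4737 1.2237; 1.2237 1.0362]
P' = Q + AᵀP(A−BK) = [5.7237 0.4737; 0.4737 3.2862]
tr(P') = 9.0099


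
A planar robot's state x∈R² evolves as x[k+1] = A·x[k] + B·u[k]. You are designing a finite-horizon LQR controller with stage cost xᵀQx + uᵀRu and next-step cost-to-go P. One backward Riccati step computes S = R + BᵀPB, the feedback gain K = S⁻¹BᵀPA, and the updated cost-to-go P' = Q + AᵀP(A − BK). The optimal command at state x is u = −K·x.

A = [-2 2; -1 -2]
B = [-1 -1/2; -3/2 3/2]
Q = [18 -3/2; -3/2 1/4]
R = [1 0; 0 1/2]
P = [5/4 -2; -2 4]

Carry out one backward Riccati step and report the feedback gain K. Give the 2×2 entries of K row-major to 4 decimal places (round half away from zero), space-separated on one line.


BᵀP = [1.7500 -4.0000; -3.6250 7.0000]
S = R + BᵀPB = [1 0; 0 1/2] + [4.2500 -6.8750; -6.8750 12.3125] = [5.2500 -6.8750; -6.8750 12.8125]
BᵀPA = [0.5000 11.5000; 0.2500 -21.2500]
K = S⁻¹·BᵀPA = [0.4063 0.0625; 0.2375 -1.6250]
A−BK = [-1.4750 1.2500; -0.7469 0.5313]
AᵀP(A−BK) = [0.7375 -0.6250; -0.6250 1.7500]
P' = Q + AᵀP(A−BK) = [18.7375 -2.1250; -2.1250 2.0000]
tr(P') = 20.7375

0.4063 0.0625 0.2375 -1.6250


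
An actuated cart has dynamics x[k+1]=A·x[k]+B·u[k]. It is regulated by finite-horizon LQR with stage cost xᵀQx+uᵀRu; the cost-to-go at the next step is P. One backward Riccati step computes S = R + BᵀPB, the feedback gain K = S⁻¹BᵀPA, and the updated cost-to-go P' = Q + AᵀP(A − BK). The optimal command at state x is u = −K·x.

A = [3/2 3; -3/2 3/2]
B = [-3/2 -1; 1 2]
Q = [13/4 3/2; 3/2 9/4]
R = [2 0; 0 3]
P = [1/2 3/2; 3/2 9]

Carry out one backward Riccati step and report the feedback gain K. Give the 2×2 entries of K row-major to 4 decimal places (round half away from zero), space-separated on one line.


BᵀP = [0.7500 6.7500; 2.5000 16.5000]
S = R + BᵀPB = [2 0; 0 3] + [5.6250 12.7500; 12.7500 30.5000] = [7.6250 12.7500; 12.7500 33.5000]
BᵀPA = [-9.0000 12.3750; -21.0000 32.2500]
K = S⁻¹·BᵀPA = [-0.3634 0.0363; -0.4886 0.9489]
A−BK = [0.4664 4.0034; -0.1595 -0.4341]
AᵀP(A−BK) = [1.0947 -1.1220; -1.1220 7.1997]
P' = Q + AᵀP(A−BK) = [4.3447 0.3780; 0.3780 9.4497]
tr(P') = 13.7944

-0.3634 0.0363 -0.4886 0.9489


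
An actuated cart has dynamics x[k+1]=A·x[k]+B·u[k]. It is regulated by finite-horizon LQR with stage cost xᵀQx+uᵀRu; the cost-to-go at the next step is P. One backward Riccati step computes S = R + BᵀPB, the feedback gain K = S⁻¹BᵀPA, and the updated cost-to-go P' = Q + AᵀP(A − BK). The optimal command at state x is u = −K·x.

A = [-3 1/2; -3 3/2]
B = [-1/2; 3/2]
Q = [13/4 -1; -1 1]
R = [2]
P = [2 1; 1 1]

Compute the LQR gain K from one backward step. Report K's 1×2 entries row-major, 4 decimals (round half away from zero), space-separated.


-1.3846 0.5385

BᵀP = [0.5000 1.0000]
S = R + BᵀPB = [2] + [1.2500] = [3.2500]
BᵀPA = [-4.5000 1.7500]
K = S⁻¹·BᵀPA = [-1.3846 0.5385]
A−BK = [-3.6923 0.7692; -0.9231 0.6923]
AᵀP(A−BK) = [38.7692 -11.0769; -11.0769 3.3077]
P' = Q + AᵀP(A−BK) = [42.0192 -12.0769; -12.0769 4.3077]
tr(P') = 46.3269


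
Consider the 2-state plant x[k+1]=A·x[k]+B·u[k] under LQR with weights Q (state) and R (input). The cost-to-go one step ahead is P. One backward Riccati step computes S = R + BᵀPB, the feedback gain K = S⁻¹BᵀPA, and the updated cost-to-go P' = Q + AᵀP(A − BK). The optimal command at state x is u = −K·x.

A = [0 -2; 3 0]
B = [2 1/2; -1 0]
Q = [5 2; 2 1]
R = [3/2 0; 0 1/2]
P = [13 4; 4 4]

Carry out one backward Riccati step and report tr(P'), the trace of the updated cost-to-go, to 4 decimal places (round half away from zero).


BᵀP = [22.0000 4.0000; 6.5000 2.0000]
S = R + BᵀPB = [3/2 0; 0 1/2] + [40.0000 11.0000; 11.0000 3.2500] = [41.5000 11.0000; 11.0000 3.7500]
BᵀPA = [12.0000 -44.0000; 6.0000 -13.0000]
K = S⁻¹·BᵀPA = [-0.6065 -0.6354; 3.3791 -1.6029]
A−BK = [-0.4765 0.0722; 2.3935 -0.6354]
AᵀP(A−BK) = [23.0036 -6.7581; -6.7581 3.2058]
P' = Q + AᵀP(A−BK) = [28.0036 -4.7581; -4.7581 4.2058]
tr(P') = 32.2094

32.2094


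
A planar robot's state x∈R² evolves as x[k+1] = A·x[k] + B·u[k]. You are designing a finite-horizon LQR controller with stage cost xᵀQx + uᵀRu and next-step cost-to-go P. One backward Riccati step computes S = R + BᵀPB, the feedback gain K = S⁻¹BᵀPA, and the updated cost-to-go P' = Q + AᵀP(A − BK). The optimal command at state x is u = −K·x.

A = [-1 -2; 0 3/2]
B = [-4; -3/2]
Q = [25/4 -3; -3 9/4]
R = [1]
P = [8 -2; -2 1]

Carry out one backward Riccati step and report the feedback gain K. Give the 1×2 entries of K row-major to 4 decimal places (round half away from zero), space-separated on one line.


BᵀP = [-29.0000 6.5000]
S = R + BᵀPB = [1] + [106.2500] = [107.2500]
BᵀPA = [29.0000 67.7500]
K = S⁻¹·BᵀPA = [0.2704 0.6317]
A−BK = [0.0816 0.5268; 0.4056 2.4476]
AᵀP(A−BK) = [0.1585 0.6807; 0.6807 3.4522]
P' = Q + AᵀP(A−BK) = [6.4085 -2.3193; -2.3193 5.7022]
tr(P') = 12.1107

0.2704 0.6317


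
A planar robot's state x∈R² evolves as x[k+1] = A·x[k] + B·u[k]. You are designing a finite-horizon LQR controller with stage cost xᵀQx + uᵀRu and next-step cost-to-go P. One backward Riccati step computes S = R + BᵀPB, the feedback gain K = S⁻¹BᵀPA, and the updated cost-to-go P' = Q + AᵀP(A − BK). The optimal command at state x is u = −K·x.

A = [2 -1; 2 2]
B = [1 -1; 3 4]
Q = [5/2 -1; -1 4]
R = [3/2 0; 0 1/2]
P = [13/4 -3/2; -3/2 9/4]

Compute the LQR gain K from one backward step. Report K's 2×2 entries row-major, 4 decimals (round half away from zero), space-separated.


1.0764 -0.1952 -0.4145 0.6685

BᵀP = [-1.2500 5.2500; -9.2500 10.5000]
S = R + BᵀPB = [3/2 0; 0 1/2] + [14.5000 22.2500; 22.2500 51.2500] = [16.0000 22.2500; 22.2500 51.7500]
BᵀPA = [8.0000 11.7500; 2.5000 30.2500]
K = S⁻¹·BᵀPA = [1.0764 -0.1952; -0.4145 0.6685]
A−BK = [0.5091 -0.1363; 0.4288 -0.0882]
AᵀP(A−BK) = [2.4250 -0.6093; -0.6093 0.3224]
P' = Q + AᵀP(A−BK) = [4.9250 -1.6093; -1.6093 4.3224]
tr(P') = 9.2474


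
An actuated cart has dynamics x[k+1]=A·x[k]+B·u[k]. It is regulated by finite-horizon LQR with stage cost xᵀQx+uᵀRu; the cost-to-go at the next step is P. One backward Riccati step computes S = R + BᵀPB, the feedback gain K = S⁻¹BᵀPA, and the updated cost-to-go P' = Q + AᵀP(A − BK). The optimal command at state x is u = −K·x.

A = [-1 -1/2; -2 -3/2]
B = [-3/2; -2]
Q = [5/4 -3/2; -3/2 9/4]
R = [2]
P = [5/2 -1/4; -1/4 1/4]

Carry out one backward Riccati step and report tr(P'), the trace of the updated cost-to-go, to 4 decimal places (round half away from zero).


BᵀP = [-3.2500 -0.1250]
S = R + BᵀPB = [2] + [5.1250] = [7.1250]
BᵀPA = [3.5000 1.8125]
K = S⁻¹·BᵀPA = [0.4912 0.2544]
A−BK = [-0.2632 -0.1184; -1.0175 -0.9912]
AᵀP(A−BK) = [0.7807 0.4846; 0.4846 0.3514]
P' = Q + AᵀP(A−BK) = [2.0307 -1.0154; -1.0154 2.6014]
tr(P') = 4.6321

4.6321


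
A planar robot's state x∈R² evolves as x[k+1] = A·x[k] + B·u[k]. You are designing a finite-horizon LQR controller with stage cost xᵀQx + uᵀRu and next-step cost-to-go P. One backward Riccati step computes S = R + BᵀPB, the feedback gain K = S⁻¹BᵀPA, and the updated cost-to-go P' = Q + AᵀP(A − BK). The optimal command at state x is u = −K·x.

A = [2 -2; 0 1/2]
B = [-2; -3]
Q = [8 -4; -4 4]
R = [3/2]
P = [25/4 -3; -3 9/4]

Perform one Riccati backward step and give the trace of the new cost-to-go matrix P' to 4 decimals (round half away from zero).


BᵀP = [-3.5000 -0.7500]
S = R + BᵀPB = [3/2] + [9.2500] = [10.7500]
BᵀPA = [-7.0000 6.6250]
K = S⁻¹·BᵀPA = [-0.6512 0.6163]
A−BK = [0.6977 -0.7674; -1.9535 2.3488]
AᵀP(A−BK) = [20.4419 -23.6860; -23.6860 27.4797]
P' = Q + AᵀP(A−BK) = [28.4419 -27.6860; -27.6860 31.4797]
tr(P') = 59.9215

59.9215


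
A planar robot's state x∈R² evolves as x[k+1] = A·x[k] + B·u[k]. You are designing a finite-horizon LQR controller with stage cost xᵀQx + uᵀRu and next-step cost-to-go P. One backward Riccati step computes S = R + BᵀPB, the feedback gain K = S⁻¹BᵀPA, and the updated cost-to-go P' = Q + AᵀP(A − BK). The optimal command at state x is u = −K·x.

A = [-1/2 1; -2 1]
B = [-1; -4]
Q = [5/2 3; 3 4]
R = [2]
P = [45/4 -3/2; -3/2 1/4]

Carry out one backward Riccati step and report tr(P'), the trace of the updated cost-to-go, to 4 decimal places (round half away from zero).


11.0119

BᵀP = [-5.2500 0.5000]
S = R + BᵀPB = [2] + [3.2500] = [5.2500]
BᵀPA = [1.6250 -4.7500]
K = S⁻¹·BᵀPA = [0.3095 -0.9048]
A−BK = [-0.1905 0.0952; -0.7619 -2.6190]
AᵀP(A−BK) = [0.3095 -0.9048; -0.9048 4.2024]
P' = Q + AᵀP(A−BK) = [2.8095 2.0952; 2.0952 8.2024]
tr(P') = 11.0119


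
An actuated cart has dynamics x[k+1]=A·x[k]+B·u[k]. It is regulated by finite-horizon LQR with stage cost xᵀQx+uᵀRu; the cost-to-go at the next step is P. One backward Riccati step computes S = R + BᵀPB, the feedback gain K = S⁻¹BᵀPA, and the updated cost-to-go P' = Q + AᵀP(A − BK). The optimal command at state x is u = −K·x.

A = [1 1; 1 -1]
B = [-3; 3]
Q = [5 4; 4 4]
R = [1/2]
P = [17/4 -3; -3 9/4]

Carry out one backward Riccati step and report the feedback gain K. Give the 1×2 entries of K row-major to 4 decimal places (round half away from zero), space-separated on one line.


BᵀP = [-21.7500 15.7500]
S = R + BᵀPB = [1/2] + [112.5000] = [113.0000]
BᵀPA = [-6.0000 -37.5000]
K = S⁻¹·BᵀPA = [-0.0531 -0.3319]
A−BK = [0.8407 0.0044; 1.1593 -0.0044]
AᵀP(A−BK) = [0.1814 0.0088; 0.0088 0.0553]
P' = Q + AᵀP(A−BK) = [5.1814 4.0088; 4.0088 4.0553]
tr(P') = 9.2367

-0.0531 -0.3319


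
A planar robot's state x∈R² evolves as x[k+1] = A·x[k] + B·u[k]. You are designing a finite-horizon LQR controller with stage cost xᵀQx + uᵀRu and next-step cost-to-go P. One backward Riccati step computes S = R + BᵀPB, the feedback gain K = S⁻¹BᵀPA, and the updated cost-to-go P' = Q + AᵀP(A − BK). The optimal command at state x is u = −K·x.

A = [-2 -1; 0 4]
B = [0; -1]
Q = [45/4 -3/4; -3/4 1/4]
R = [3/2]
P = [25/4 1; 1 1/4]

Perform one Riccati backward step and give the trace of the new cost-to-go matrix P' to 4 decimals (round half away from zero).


BᵀP = [-1.0000 -0.2500]
S = R + BᵀPB = [3/2] + [0.2500] = [1.7500]
BᵀPA = [2.0000 0.0000]
K = S⁻¹·BᵀPA = [1.1429 0.0000]
A−BK = [-2.0000 -1.0000; 1.1429 4.0000]
AᵀP(A−BK) = [22.7143 4.5000; 4.5000 2.2500]
P' = Q + AᵀP(A−BK) = [33.9643 3.7500; 3.7500 2.5000]
tr(P') = 36.4643

36.4643


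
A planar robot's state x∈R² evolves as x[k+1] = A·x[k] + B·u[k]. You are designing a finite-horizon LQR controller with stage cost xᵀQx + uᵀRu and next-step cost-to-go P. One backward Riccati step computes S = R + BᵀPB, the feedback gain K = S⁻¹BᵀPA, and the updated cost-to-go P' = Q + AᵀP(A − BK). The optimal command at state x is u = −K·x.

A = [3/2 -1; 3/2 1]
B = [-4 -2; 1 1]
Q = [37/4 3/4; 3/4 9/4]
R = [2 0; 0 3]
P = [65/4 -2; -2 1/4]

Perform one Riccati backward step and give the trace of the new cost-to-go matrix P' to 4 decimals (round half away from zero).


11.8124

BᵀP = [-67.0000 8.2500; -34.5000 4.2500]
S = R + BᵀPB = [2 0; 0 3] + [276.2500 142.2500; 142.2500 73.2500] = [278.2500 142.2500; 142.2500 76.2500]
BᵀPA = [-88.1250 75.2500; -45.3750 38.7500]
K = S⁻¹·BᵀPA = [-0.2699 0.2299; -0.0915 0.0793]
A−BK = [0.2373 0.0782; 1.8614 0.6908]
AᵀP(A−BK) = [0.1853 -0.1418; -0.1418 0.1272]
P' = Q + AᵀP(A−BK) = [9.4353 0.6082; 0.6082 2.3772]
tr(P') = 11.8124


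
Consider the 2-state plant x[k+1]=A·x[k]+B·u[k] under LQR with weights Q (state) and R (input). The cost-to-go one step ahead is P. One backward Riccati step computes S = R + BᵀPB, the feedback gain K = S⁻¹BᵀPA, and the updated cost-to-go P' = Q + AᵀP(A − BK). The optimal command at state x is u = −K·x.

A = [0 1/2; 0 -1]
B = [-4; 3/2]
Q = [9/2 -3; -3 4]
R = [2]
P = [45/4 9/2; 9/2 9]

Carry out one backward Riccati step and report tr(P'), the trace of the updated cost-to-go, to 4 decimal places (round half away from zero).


BᵀP = [-38.2500 -4.5000]
S = R + BᵀPB = [2] + [146.2500] = [148.2500]
BᵀPA = [0.0000 -14.6250]
K = S⁻¹·BᵀPA = [0.0000 -0.0987]
A−BK = [0.0000 0.1054; 0.0000 -0.8520]
AᵀP(A−BK) = [0.0000 0.0000; 0.0000 5.8697]
P' = Q + AᵀP(A−BK) = [4.5000 -3.0000; -3.0000 9.8697]
tr(P') = 14.3697

14.3697


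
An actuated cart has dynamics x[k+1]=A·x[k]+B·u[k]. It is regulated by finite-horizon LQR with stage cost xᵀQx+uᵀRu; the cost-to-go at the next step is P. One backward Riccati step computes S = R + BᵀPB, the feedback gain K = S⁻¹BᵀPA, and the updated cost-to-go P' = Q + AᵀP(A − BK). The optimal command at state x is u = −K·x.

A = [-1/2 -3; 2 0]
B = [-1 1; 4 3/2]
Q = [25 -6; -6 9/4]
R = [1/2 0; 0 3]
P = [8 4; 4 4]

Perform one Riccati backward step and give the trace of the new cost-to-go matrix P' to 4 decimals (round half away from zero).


BᵀP = [8.0000 12.0000; 14.0000 10.0000]
S = R + BᵀPB = [1/2 0; 0 3] + [40.0000 26.0000; 26.0000 29.0000] = [40.5000 26.0000; 26.0000 32.0000]
BᵀPA = [20.0000 -24.0000; 13.0000 -42.0000]
K = S⁻¹·BᵀPA = [0.4871 0.5226; 0.0105 -1.7371]
A−BK = [-0.0234 -0.7403; 0.0359 0.5153]
AᵀP(A−BK) = [0.1218 0.1306; 0.1306 11.5839]
P' = Q + AᵀP(A−BK) = [25.1218 -5.8694; -5.8694 13.8339]
tr(P') = 38.9556

38.9556


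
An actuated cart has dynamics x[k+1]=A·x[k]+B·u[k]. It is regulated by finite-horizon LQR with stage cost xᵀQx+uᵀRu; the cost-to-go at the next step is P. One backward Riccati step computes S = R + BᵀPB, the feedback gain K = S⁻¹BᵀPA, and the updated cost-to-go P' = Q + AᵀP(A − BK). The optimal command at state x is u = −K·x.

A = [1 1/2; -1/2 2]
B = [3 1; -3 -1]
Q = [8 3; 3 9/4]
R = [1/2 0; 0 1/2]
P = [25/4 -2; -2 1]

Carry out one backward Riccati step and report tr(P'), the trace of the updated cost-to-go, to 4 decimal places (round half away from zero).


BᵀP = [24.7500 -9.0000; 8.2500 -3.0000]
S = R + BᵀPB = [1/2 0; 0 1/2] + [101.2500 33.7500; 33.7500 11.2500] = [101.7500 33.7500; 33.7500 11.7500]
BᵀPA = [29.2500 -5.6250; 9.7500 -1.8750]
K = S⁻¹·BᵀPA = [0.2588 -0.0498; 0.0863 -0.0166]
A−BK = [0.1372 0.6659; 0.3628 1.8341]
AᵀP(A−BK) = [0.0874 0.2428; 0.2428 1.2514]
P' = Q + AᵀP(A−BK) = [8.0874 3.2428; 3.2428 3.5014]
tr(P') = 11.5888

11.5888


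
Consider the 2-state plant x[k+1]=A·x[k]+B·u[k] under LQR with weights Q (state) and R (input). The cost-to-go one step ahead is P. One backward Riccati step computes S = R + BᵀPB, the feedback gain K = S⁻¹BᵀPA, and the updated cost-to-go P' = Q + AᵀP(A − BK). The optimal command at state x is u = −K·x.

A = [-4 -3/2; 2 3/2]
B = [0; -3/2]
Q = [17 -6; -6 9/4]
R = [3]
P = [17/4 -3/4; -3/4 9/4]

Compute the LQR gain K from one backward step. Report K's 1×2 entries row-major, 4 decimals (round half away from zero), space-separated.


-1.3953 -0.8372

BᵀP = [1.1250 -3.3750]
S = R + BᵀPB = [3] + [5.0625] = [8.0625]
BᵀPA = [-11.2500 -6.7500]
K = S⁻¹·BᵀPA = [-1.3953 -0.8372]
A−BK = [-4.0000 -1.5000; -0.0930 0.2442]
AᵀP(A−BK) = [73.3023 29.5814; 29.5814 12.3488]
P' = Q + AᵀP(A−BK) = [90.3023 23.5814; 23.5814 14.5988]
tr(P') = 104.9012


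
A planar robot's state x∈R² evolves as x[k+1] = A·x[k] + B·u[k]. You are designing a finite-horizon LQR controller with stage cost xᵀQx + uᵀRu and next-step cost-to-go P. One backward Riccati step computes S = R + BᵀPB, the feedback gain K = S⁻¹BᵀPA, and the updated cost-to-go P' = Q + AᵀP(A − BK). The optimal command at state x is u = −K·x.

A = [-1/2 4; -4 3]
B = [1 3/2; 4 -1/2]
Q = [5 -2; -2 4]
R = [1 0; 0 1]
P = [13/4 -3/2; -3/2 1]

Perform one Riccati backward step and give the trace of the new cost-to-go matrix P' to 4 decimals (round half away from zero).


13.8104

BᵀP = [-2.7500 2.5000; 5.6250 -2.7500]
S = R + BᵀPB = [1 0; 0 1] + [7.2500 -5.3750; -5.3750 9.8125] = [8.2500 -5.3750; -5.3750 10.8125]
BᵀPA = [-8.6250 -3.5000; 8.1875 14.2500]
K = S⁻¹·BᵀPA = [-0.8166 0.6425; 0.3513 1.6373]
A−BK = [-0.2104 0.9016; -0.5580 1.2487]
AᵀP(A−BK) = [0.8933 -0.1140; -0.1140 3.9171]
P' = Q + AᵀP(A−BK) = [5.8933 -2.1140; -2.1140 7.9171]
tr(P') = 13.8104


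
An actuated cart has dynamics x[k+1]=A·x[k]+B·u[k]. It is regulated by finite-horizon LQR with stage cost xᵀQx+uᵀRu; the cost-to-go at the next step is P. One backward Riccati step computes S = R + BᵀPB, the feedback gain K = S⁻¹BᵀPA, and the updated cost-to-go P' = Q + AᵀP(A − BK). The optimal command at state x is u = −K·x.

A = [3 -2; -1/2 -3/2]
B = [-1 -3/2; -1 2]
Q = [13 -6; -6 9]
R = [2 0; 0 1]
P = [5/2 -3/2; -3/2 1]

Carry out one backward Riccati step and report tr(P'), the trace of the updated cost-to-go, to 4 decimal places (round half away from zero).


24.2759

BᵀP = [-1.0000 0.5000; -6.7500 4.2500]
S = R + BᵀPB = [2 0; 0 1] + [0.5000 2.5000; 2.5000 18.6250] = [2.5000 2.5000; 2.5000 19.6250]
BᵀPA = [-3.2500 1.2500; -22.3750 7.1250]
K = S⁻¹·BᵀPA = [-0.1832 0.1569; -1.1168 0.3431]
A−BK = [1.1416 -1.3285; 1.5504 -2.0292]
AᵀP(A−BK) = [1.6664 -0.8139; -0.8139 0.6095]
P' = Q + AᵀP(A−BK) = [14.6664 -6.8139; -6.8139 9.6095]
tr(P') = 24.2759


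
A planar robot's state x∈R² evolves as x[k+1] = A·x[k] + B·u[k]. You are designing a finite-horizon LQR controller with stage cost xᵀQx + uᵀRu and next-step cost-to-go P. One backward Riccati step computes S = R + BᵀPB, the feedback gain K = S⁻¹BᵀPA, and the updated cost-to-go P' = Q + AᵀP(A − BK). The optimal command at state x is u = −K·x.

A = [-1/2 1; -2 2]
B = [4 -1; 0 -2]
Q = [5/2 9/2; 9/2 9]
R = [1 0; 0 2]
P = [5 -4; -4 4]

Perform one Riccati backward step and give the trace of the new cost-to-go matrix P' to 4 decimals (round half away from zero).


BᵀP = [20.0000 -16.0000; 3.0000 -4.0000]
S = R + BᵀPB = [1 0; 0 2] + [80.0000 12.0000; 12.0000 5.0000] = [81.0000 12.0000; 12.0000 7.0000]
BᵀPA = [22.0000 -12.0000; 6.5000 -5.0000]
K = S⁻¹·BᵀPA = [0.1797 -0.0567; 0.6206 -0.6170]
A−BK = [-0.5981 0.6099; -0.7589 0.7660]
AᵀP(A−BK) = [1.2636 -1.2411; -1.2411 1.2340]
P' = Q + AᵀP(A−BK) = [3.7636 3.2589; 3.2589 10.2340]
tr(P') = 13.9976

13.9976


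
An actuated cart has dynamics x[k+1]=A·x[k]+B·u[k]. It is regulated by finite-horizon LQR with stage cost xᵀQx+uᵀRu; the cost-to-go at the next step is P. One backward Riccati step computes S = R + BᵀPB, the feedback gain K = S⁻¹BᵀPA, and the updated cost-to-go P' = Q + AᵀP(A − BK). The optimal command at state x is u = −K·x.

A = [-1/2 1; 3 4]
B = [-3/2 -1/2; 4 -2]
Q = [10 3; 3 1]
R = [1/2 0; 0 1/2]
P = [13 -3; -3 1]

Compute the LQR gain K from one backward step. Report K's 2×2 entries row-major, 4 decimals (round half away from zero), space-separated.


0.4991 0.0088 -0.3578 -1.4223

BᵀP = [-31.5000 8.5000; -0.5000 -0.5000]
S = R + BᵀPB = [1/2 0; 0 1/2] + [81.2500 -1.2500; -1.2500 1.2500] = [81.7500 -1.2500; -1.2500 1.7500]
BᵀPA = [41.2500 2.5000; -1.2500 -2.5000]
K = S⁻¹·BᵀPA = [0.4991 0.0088; -0.3578 -1.4223]
A−BK = [0.0698 0.3021; 0.2880 1.1201]
AᵀP(A−BK) = [0.2142 0.3578; 0.3578 1.4223]
P' = Q + AᵀP(A−BK) = [10.2142 3.3578; 3.3578 2.4223]
tr(P') = 12.6365
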